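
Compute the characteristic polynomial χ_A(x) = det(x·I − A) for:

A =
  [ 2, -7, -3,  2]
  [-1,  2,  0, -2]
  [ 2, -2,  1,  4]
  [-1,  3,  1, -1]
x^4 - 4*x^3 + 6*x^2 - 4*x + 1

Expanding det(x·I − A) (e.g. by cofactor expansion or by noting that A is similar to its Jordan form J, which has the same characteristic polynomial as A) gives
  χ_A(x) = x^4 - 4*x^3 + 6*x^2 - 4*x + 1
which factors as (x - 1)^4. The eigenvalues (with algebraic multiplicities) are λ = 1 with multiplicity 4.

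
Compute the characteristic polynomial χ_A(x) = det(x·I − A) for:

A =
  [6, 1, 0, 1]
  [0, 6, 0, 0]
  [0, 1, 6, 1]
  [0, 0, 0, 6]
x^4 - 24*x^3 + 216*x^2 - 864*x + 1296

Expanding det(x·I − A) (e.g. by cofactor expansion or by noting that A is similar to its Jordan form J, which has the same characteristic polynomial as A) gives
  χ_A(x) = x^4 - 24*x^3 + 216*x^2 - 864*x + 1296
which factors as (x - 6)^4. The eigenvalues (with algebraic multiplicities) are λ = 6 with multiplicity 4.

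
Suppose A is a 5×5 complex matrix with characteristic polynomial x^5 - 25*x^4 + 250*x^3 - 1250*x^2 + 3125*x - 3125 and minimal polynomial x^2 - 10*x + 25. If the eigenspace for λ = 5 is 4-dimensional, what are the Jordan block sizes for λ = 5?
Block sizes for λ = 5: [2, 1, 1, 1]

Step 1 — from the characteristic polynomial, algebraic multiplicity of λ = 5 is 5. From dim ker(A − (5)·I) = 4, there are exactly 4 Jordan blocks for λ = 5.
Step 2 — from the minimal polynomial, the factor (x − 5)^2 tells us the largest block for λ = 5 has size 2.
Step 3 — with total size 5, 4 blocks, and largest block 2, the block sizes (in nonincreasing order) are [2, 1, 1, 1].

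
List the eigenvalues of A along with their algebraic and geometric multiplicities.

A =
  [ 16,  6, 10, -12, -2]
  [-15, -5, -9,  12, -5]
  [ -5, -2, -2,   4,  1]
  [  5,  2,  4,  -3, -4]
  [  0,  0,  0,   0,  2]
λ = 1: alg = 2, geom = 2; λ = 2: alg = 3, geom = 2

Step 1 — factor the characteristic polynomial to read off the algebraic multiplicities:
  χ_A(x) = (x - 2)^3*(x - 1)^2

Step 2 — compute geometric multiplicities via the rank-nullity identity g(λ) = n − rank(A − λI):
  rank(A − (1)·I) = 3, so dim ker(A − (1)·I) = n − 3 = 2
  rank(A − (2)·I) = 3, so dim ker(A − (2)·I) = n − 3 = 2

Summary:
  λ = 1: algebraic multiplicity = 2, geometric multiplicity = 2
  λ = 2: algebraic multiplicity = 3, geometric multiplicity = 2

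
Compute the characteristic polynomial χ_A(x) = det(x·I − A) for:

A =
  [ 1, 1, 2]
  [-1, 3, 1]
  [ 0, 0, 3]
x^3 - 7*x^2 + 16*x - 12

Expanding det(x·I − A) (e.g. by cofactor expansion or by noting that A is similar to its Jordan form J, which has the same characteristic polynomial as A) gives
  χ_A(x) = x^3 - 7*x^2 + 16*x - 12
which factors as (x - 3)*(x - 2)^2. The eigenvalues (with algebraic multiplicities) are λ = 2 with multiplicity 2, λ = 3 with multiplicity 1.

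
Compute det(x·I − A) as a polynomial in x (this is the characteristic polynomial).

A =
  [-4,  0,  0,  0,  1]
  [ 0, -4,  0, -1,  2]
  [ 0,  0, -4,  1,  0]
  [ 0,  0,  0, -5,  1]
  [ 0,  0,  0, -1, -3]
x^5 + 20*x^4 + 160*x^3 + 640*x^2 + 1280*x + 1024

Expanding det(x·I − A) (e.g. by cofactor expansion or by noting that A is similar to its Jordan form J, which has the same characteristic polynomial as A) gives
  χ_A(x) = x^5 + 20*x^4 + 160*x^3 + 640*x^2 + 1280*x + 1024
which factors as (x + 4)^5. The eigenvalues (with algebraic multiplicities) are λ = -4 with multiplicity 5.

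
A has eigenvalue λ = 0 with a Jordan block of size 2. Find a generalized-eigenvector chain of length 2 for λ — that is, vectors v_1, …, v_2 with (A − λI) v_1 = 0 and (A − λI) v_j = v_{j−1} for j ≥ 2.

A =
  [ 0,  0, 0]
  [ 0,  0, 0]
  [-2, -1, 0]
A Jordan chain for λ = 0 of length 2:
v_1 = (0, 0, -2)ᵀ
v_2 = (1, 0, 0)ᵀ

Let N = A − (0)·I. We want v_2 with N^2 v_2 = 0 but N^1 v_2 ≠ 0; then v_{j-1} := N · v_j for j = 2, …, 2.

Pick v_2 = (1, 0, 0)ᵀ.
Then v_1 = N · v_2 = (0, 0, -2)ᵀ.

Sanity check: (A − (0)·I) v_1 = (0, 0, 0)ᵀ = 0. ✓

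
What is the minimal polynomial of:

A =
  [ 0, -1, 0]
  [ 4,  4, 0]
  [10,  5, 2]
x^2 - 4*x + 4

The characteristic polynomial is χ_A(x) = (x - 2)^3, so the eigenvalues are known. The minimal polynomial is
  m_A(x) = Π_λ (x − λ)^{k_λ}
where k_λ is the size of the *largest* Jordan block for λ (equivalently, the smallest k with (A − λI)^k v = 0 for every generalised eigenvector v of λ).

  λ = 2: largest Jordan block has size 2, contributing (x − 2)^2

So m_A(x) = (x - 2)^2 = x^2 - 4*x + 4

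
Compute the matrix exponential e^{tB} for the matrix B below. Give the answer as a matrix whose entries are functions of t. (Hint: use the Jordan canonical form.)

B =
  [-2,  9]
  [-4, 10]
e^{tB} =
  [-6*t*exp(4*t) + exp(4*t), 9*t*exp(4*t)]
  [-4*t*exp(4*t), 6*t*exp(4*t) + exp(4*t)]

Strategy: write B = P · J · P⁻¹ where J is a Jordan canonical form, so e^{tB} = P · e^{tJ} · P⁻¹, and e^{tJ} can be computed block-by-block.

B has Jordan form
J =
  [4, 1]
  [0, 4]
(up to reordering of blocks).

Per-block formulas:
  For a 2×2 Jordan block J_2(4): exp(t · J_2(4)) = e^(4t)·(I + t·N), where N is the 2×2 nilpotent shift.

After assembling e^{tJ} and conjugating by P, we get:

e^{tB} =
  [-6*t*exp(4*t) + exp(4*t), 9*t*exp(4*t)]
  [-4*t*exp(4*t), 6*t*exp(4*t) + exp(4*t)]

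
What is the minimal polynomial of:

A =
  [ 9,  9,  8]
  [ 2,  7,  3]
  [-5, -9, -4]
x^3 - 12*x^2 + 48*x - 64

The characteristic polynomial is χ_A(x) = (x - 4)^3, so the eigenvalues are known. The minimal polynomial is
  m_A(x) = Π_λ (x − λ)^{k_λ}
where k_λ is the size of the *largest* Jordan block for λ (equivalently, the smallest k with (A − λI)^k v = 0 for every generalised eigenvector v of λ).

  λ = 4: largest Jordan block has size 3, contributing (x − 4)^3

So m_A(x) = (x - 4)^3 = x^3 - 12*x^2 + 48*x - 64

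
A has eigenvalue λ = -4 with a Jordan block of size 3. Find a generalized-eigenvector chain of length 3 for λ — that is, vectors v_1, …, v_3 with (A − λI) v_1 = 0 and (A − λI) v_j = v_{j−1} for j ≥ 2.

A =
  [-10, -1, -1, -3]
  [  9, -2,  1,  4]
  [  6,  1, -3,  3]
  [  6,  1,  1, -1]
A Jordan chain for λ = -4 of length 3:
v_1 = (3, -6, -3, -3)ᵀ
v_2 = (-6, 9, 6, 6)ᵀ
v_3 = (1, 0, 0, 0)ᵀ

Let N = A − (-4)·I. We want v_3 with N^3 v_3 = 0 but N^2 v_3 ≠ 0; then v_{j-1} := N · v_j for j = 3, …, 2.

Pick v_3 = (1, 0, 0, 0)ᵀ.
Then v_2 = N · v_3 = (-6, 9, 6, 6)ᵀ.
Then v_1 = N · v_2 = (3, -6, -3, -3)ᵀ.

Sanity check: (A − (-4)·I) v_1 = (0, 0, 0, 0)ᵀ = 0. ✓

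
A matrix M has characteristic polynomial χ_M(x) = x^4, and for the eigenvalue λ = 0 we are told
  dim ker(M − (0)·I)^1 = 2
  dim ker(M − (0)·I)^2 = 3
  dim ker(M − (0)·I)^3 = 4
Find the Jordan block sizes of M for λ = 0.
Block sizes for λ = 0: [3, 1]

From the dimensions of kernels of powers, the number of Jordan blocks of size at least j is d_j − d_{j−1} where d_j = dim ker(N^j) (with d_0 = 0). Computing the differences gives [2, 1, 1].
The number of blocks of size exactly k is (#blocks of size ≥ k) − (#blocks of size ≥ k + 1), so the partition is: 1 block(s) of size 1, 1 block(s) of size 3.
In nonincreasing order the block sizes are [3, 1].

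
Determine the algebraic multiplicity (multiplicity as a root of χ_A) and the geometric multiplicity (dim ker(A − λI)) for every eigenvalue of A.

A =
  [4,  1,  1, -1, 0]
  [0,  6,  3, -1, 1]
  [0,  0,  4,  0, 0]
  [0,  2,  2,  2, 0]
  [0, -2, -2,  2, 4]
λ = 4: alg = 5, geom = 3

Step 1 — factor the characteristic polynomial to read off the algebraic multiplicities:
  χ_A(x) = (x - 4)^5

Step 2 — compute geometric multiplicities via the rank-nullity identity g(λ) = n − rank(A − λI):
  rank(A − (4)·I) = 2, so dim ker(A − (4)·I) = n − 2 = 3

Summary:
  λ = 4: algebraic multiplicity = 5, geometric multiplicity = 3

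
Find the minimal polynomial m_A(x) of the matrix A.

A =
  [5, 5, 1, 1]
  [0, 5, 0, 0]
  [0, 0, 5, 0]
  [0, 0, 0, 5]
x^2 - 10*x + 25

The characteristic polynomial is χ_A(x) = (x - 5)^4, so the eigenvalues are known. The minimal polynomial is
  m_A(x) = Π_λ (x − λ)^{k_λ}
where k_λ is the size of the *largest* Jordan block for λ (equivalently, the smallest k with (A − λI)^k v = 0 for every generalised eigenvector v of λ).

  λ = 5: largest Jordan block has size 2, contributing (x − 5)^2

So m_A(x) = (x - 5)^2 = x^2 - 10*x + 25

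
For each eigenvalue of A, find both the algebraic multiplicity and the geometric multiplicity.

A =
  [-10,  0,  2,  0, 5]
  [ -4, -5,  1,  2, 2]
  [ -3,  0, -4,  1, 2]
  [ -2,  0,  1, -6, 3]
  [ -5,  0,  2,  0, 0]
λ = -5: alg = 5, geom = 2

Step 1 — factor the characteristic polynomial to read off the algebraic multiplicities:
  χ_A(x) = (x + 5)^5

Step 2 — compute geometric multiplicities via the rank-nullity identity g(λ) = n − rank(A − λI):
  rank(A − (-5)·I) = 3, so dim ker(A − (-5)·I) = n − 3 = 2

Summary:
  λ = -5: algebraic multiplicity = 5, geometric multiplicity = 2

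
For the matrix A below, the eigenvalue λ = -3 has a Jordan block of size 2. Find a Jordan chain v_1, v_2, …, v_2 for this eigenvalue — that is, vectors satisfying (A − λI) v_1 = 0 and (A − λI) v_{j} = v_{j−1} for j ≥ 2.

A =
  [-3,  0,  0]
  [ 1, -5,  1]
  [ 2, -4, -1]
A Jordan chain for λ = -3 of length 2:
v_1 = (0, 1, 2)ᵀ
v_2 = (1, 0, 0)ᵀ

Let N = A − (-3)·I. We want v_2 with N^2 v_2 = 0 but N^1 v_2 ≠ 0; then v_{j-1} := N · v_j for j = 2, …, 2.

Pick v_2 = (1, 0, 0)ᵀ.
Then v_1 = N · v_2 = (0, 1, 2)ᵀ.

Sanity check: (A − (-3)·I) v_1 = (0, 0, 0)ᵀ = 0. ✓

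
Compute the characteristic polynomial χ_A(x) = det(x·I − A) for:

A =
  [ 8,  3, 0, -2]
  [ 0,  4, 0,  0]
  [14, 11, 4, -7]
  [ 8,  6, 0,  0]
x^4 - 16*x^3 + 96*x^2 - 256*x + 256

Expanding det(x·I − A) (e.g. by cofactor expansion or by noting that A is similar to its Jordan form J, which has the same characteristic polynomial as A) gives
  χ_A(x) = x^4 - 16*x^3 + 96*x^2 - 256*x + 256
which factors as (x - 4)^4. The eigenvalues (with algebraic multiplicities) are λ = 4 with multiplicity 4.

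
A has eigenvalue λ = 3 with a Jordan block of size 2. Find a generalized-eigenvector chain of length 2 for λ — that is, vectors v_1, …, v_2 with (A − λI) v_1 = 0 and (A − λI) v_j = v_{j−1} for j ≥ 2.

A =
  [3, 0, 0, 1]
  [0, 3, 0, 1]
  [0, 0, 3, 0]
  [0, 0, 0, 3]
A Jordan chain for λ = 3 of length 2:
v_1 = (1, 1, 0, 0)ᵀ
v_2 = (0, 0, 0, 1)ᵀ

Let N = A − (3)·I. We want v_2 with N^2 v_2 = 0 but N^1 v_2 ≠ 0; then v_{j-1} := N · v_j for j = 2, …, 2.

Pick v_2 = (0, 0, 0, 1)ᵀ.
Then v_1 = N · v_2 = (1, 1, 0, 0)ᵀ.

Sanity check: (A − (3)·I) v_1 = (0, 0, 0, 0)ᵀ = 0. ✓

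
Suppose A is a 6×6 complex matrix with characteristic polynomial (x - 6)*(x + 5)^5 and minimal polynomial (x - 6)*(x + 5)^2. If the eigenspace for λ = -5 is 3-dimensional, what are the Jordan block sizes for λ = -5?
Block sizes for λ = -5: [2, 2, 1]

Step 1 — from the characteristic polynomial, algebraic multiplicity of λ = -5 is 5. From dim ker(A − (-5)·I) = 3, there are exactly 3 Jordan blocks for λ = -5.
Step 2 — from the minimal polynomial, the factor (x + 5)^2 tells us the largest block for λ = -5 has size 2.
Step 3 — with total size 5, 3 blocks, and largest block 2, the block sizes (in nonincreasing order) are [2, 2, 1].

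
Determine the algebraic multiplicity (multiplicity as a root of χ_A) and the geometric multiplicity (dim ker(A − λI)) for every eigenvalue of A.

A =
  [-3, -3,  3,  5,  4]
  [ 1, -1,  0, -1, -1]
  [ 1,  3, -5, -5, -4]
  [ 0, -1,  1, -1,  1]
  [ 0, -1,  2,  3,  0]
λ = -2: alg = 5, geom = 2

Step 1 — factor the characteristic polynomial to read off the algebraic multiplicities:
  χ_A(x) = (x + 2)^5

Step 2 — compute geometric multiplicities via the rank-nullity identity g(λ) = n − rank(A − λI):
  rank(A − (-2)·I) = 3, so dim ker(A − (-2)·I) = n − 3 = 2

Summary:
  λ = -2: algebraic multiplicity = 5, geometric multiplicity = 2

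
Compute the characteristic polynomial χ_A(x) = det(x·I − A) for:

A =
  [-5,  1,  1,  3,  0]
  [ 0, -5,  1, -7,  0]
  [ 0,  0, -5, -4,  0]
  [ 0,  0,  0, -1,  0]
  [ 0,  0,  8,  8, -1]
x^5 + 17*x^4 + 106*x^3 + 290*x^2 + 325*x + 125

Expanding det(x·I − A) (e.g. by cofactor expansion or by noting that A is similar to its Jordan form J, which has the same characteristic polynomial as A) gives
  χ_A(x) = x^5 + 17*x^4 + 106*x^3 + 290*x^2 + 325*x + 125
which factors as (x + 1)^2*(x + 5)^3. The eigenvalues (with algebraic multiplicities) are λ = -5 with multiplicity 3, λ = -1 with multiplicity 2.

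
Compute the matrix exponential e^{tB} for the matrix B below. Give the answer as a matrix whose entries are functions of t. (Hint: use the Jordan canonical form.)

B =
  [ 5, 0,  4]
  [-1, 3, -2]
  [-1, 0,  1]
e^{tB} =
  [2*t*exp(3*t) + exp(3*t), 0, 4*t*exp(3*t)]
  [-t*exp(3*t), exp(3*t), -2*t*exp(3*t)]
  [-t*exp(3*t), 0, -2*t*exp(3*t) + exp(3*t)]

Strategy: write B = P · J · P⁻¹ where J is a Jordan canonical form, so e^{tB} = P · e^{tJ} · P⁻¹, and e^{tJ} can be computed block-by-block.

B has Jordan form
J =
  [3, 1, 0]
  [0, 3, 0]
  [0, 0, 3]
(up to reordering of blocks).

Per-block formulas:
  For a 2×2 Jordan block J_2(3): exp(t · J_2(3)) = e^(3t)·(I + t·N), where N is the 2×2 nilpotent shift.
  For a 1×1 block at λ = 3: exp(t · [3]) = [e^(3t)].

After assembling e^{tJ} and conjugating by P, we get:

e^{tB} =
  [2*t*exp(3*t) + exp(3*t), 0, 4*t*exp(3*t)]
  [-t*exp(3*t), exp(3*t), -2*t*exp(3*t)]
  [-t*exp(3*t), 0, -2*t*exp(3*t) + exp(3*t)]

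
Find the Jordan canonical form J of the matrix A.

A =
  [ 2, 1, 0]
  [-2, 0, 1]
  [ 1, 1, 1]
J_3(1)

The characteristic polynomial is
  det(x·I − A) = x^3 - 3*x^2 + 3*x - 1 = (x - 1)^3

Eigenvalues and multiplicities (the geometric multiplicity of λ is n − rank(A − λI), which equals the number of Jordan blocks for λ):
  λ = 1: algebraic multiplicity = 3, geometric multiplicity = 1

Determining the block sizes for each eigenvalue:
  λ = 1: one block (gm = 1), so the single block has size am = 3 → block sizes [3]

Assembling the blocks gives a Jordan form
J =
  [1, 1, 0]
  [0, 1, 1]
  [0, 0, 1]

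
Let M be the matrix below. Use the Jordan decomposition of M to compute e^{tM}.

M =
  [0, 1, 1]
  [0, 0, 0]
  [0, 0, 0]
e^{tM} =
  [1, t, t]
  [0, 1, 0]
  [0, 0, 1]

Strategy: write M = P · J · P⁻¹ where J is a Jordan canonical form, so e^{tM} = P · e^{tJ} · P⁻¹, and e^{tJ} can be computed block-by-block.

M has Jordan form
J =
  [0, 1, 0]
  [0, 0, 0]
  [0, 0, 0]
(up to reordering of blocks).

Per-block formulas:
  For a 1×1 block at λ = 0: exp(t · [0]) = [e^(0t)].
  For a 2×2 Jordan block J_2(0): exp(t · J_2(0)) = e^(0t)·(I + t·N), where N is the 2×2 nilpotent shift.

After assembling e^{tJ} and conjugating by P, we get:

e^{tM} =
  [1, t, t]
  [0, 1, 0]
  [0, 0, 1]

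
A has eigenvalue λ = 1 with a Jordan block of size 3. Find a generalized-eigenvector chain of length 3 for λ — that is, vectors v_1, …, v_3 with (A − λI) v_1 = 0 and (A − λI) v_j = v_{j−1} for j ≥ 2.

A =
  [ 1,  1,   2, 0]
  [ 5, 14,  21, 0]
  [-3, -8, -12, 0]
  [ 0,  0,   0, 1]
A Jordan chain for λ = 1 of length 3:
v_1 = (-1, 2, -1, 0)ᵀ
v_2 = (0, 5, -3, 0)ᵀ
v_3 = (1, 0, 0, 0)ᵀ

Let N = A − (1)·I. We want v_3 with N^3 v_3 = 0 but N^2 v_3 ≠ 0; then v_{j-1} := N · v_j for j = 3, …, 2.

Pick v_3 = (1, 0, 0, 0)ᵀ.
Then v_2 = N · v_3 = (0, 5, -3, 0)ᵀ.
Then v_1 = N · v_2 = (-1, 2, -1, 0)ᵀ.

Sanity check: (A − (1)·I) v_1 = (0, 0, 0, 0)ᵀ = 0. ✓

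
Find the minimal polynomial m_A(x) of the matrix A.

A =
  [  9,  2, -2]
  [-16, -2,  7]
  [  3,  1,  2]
x^3 - 9*x^2 + 27*x - 27

The characteristic polynomial is χ_A(x) = (x - 3)^3, so the eigenvalues are known. The minimal polynomial is
  m_A(x) = Π_λ (x − λ)^{k_λ}
where k_λ is the size of the *largest* Jordan block for λ (equivalently, the smallest k with (A − λI)^k v = 0 for every generalised eigenvector v of λ).

  λ = 3: largest Jordan block has size 3, contributing (x − 3)^3

So m_A(x) = (x - 3)^3 = x^3 - 9*x^2 + 27*x - 27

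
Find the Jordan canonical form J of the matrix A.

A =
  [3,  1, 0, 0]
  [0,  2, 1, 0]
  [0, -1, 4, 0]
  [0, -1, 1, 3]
J_3(3) ⊕ J_1(3)

The characteristic polynomial is
  det(x·I − A) = x^4 - 12*x^3 + 54*x^2 - 108*x + 81 = (x - 3)^4

Eigenvalues and multiplicities (the geometric multiplicity of λ is n − rank(A − λI), which equals the number of Jordan blocks for λ):
  λ = 3: algebraic multiplicity = 4, geometric multiplicity = 2

Determining the block sizes for each eigenvalue:
  λ = 3: with am = 4 and gm = 2, the partition is not yet determined (e.g. several partitions of 4 into 2 parts exist). Let N = A − (3)·I. Computing rank(N^1) = 2, rank(N^2) = 1, rank(N^3) = 0; the number of blocks of size ≥ j is rank(N^{j−1}) − rank(N^j), giving [2, 1, 1]. So we have 1 block(s) of size 3, 1 block(s) of size 1 → block sizes [3, 1]

Assembling the blocks gives a Jordan form
J =
  [3, 1, 0, 0]
  [0, 3, 1, 0]
  [0, 0, 3, 0]
  [0, 0, 0, 3]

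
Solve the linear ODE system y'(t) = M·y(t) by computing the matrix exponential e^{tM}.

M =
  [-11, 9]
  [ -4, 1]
e^{tM} =
  [-6*t*exp(-5*t) + exp(-5*t), 9*t*exp(-5*t)]
  [-4*t*exp(-5*t), 6*t*exp(-5*t) + exp(-5*t)]

Strategy: write M = P · J · P⁻¹ where J is a Jordan canonical form, so e^{tM} = P · e^{tJ} · P⁻¹, and e^{tJ} can be computed block-by-block.

M has Jordan form
J =
  [-5,  1]
  [ 0, -5]
(up to reordering of blocks).

Per-block formulas:
  For a 2×2 Jordan block J_2(-5): exp(t · J_2(-5)) = e^(-5t)·(I + t·N), where N is the 2×2 nilpotent shift.

After assembling e^{tJ} and conjugating by P, we get:

e^{tM} =
  [-6*t*exp(-5*t) + exp(-5*t), 9*t*exp(-5*t)]
  [-4*t*exp(-5*t), 6*t*exp(-5*t) + exp(-5*t)]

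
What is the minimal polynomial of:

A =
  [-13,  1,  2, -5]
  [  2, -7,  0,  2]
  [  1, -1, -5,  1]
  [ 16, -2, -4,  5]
x^3 + 15*x^2 + 75*x + 125

The characteristic polynomial is χ_A(x) = (x + 5)^4, so the eigenvalues are known. The minimal polynomial is
  m_A(x) = Π_λ (x − λ)^{k_λ}
where k_λ is the size of the *largest* Jordan block for λ (equivalently, the smallest k with (A − λI)^k v = 0 for every generalised eigenvector v of λ).

  λ = -5: largest Jordan block has size 3, contributing (x + 5)^3

So m_A(x) = (x + 5)^3 = x^3 + 15*x^2 + 75*x + 125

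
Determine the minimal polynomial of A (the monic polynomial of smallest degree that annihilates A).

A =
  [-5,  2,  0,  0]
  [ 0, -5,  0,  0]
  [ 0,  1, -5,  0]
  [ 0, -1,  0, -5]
x^2 + 10*x + 25

The characteristic polynomial is χ_A(x) = (x + 5)^4, so the eigenvalues are known. The minimal polynomial is
  m_A(x) = Π_λ (x − λ)^{k_λ}
where k_λ is the size of the *largest* Jordan block for λ (equivalently, the smallest k with (A − λI)^k v = 0 for every generalised eigenvector v of λ).

  λ = -5: largest Jordan block has size 2, contributing (x + 5)^2

So m_A(x) = (x + 5)^2 = x^2 + 10*x + 25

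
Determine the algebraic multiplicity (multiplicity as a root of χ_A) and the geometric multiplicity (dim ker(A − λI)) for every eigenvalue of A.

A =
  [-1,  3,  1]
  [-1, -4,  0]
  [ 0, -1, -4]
λ = -3: alg = 3, geom = 1

Step 1 — factor the characteristic polynomial to read off the algebraic multiplicities:
  χ_A(x) = (x + 3)^3

Step 2 — compute geometric multiplicities via the rank-nullity identity g(λ) = n − rank(A − λI):
  rank(A − (-3)·I) = 2, so dim ker(A − (-3)·I) = n − 2 = 1

Summary:
  λ = -3: algebraic multiplicity = 3, geometric multiplicity = 1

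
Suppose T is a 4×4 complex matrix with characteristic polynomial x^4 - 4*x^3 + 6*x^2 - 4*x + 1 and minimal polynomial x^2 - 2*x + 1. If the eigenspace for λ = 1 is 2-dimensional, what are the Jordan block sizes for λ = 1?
Block sizes for λ = 1: [2, 2]

Step 1 — from the characteristic polynomial, algebraic multiplicity of λ = 1 is 4. From dim ker(T − (1)·I) = 2, there are exactly 2 Jordan blocks for λ = 1.
Step 2 — from the minimal polynomial, the factor (x − 1)^2 tells us the largest block for λ = 1 has size 2.
Step 3 — with total size 4, 2 blocks, and largest block 2, the block sizes (in nonincreasing order) are [2, 2].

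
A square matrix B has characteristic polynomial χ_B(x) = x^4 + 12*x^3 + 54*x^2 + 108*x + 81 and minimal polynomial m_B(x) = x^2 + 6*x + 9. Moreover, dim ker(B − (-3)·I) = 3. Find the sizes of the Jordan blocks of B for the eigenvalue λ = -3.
Block sizes for λ = -3: [2, 1, 1]

Step 1 — from the characteristic polynomial, algebraic multiplicity of λ = -3 is 4. From dim ker(B − (-3)·I) = 3, there are exactly 3 Jordan blocks for λ = -3.
Step 2 — from the minimal polynomial, the factor (x + 3)^2 tells us the largest block for λ = -3 has size 2.
Step 3 — with total size 4, 3 blocks, and largest block 2, the block sizes (in nonincreasing order) are [2, 1, 1].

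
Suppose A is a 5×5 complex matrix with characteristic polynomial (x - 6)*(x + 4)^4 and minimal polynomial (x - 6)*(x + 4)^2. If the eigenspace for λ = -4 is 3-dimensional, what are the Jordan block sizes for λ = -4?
Block sizes for λ = -4: [2, 1, 1]

Step 1 — from the characteristic polynomial, algebraic multiplicity of λ = -4 is 4. From dim ker(A − (-4)·I) = 3, there are exactly 3 Jordan blocks for λ = -4.
Step 2 — from the minimal polynomial, the factor (x + 4)^2 tells us the largest block for λ = -4 has size 2.
Step 3 — with total size 4, 3 blocks, and largest block 2, the block sizes (in nonincreasing order) are [2, 1, 1].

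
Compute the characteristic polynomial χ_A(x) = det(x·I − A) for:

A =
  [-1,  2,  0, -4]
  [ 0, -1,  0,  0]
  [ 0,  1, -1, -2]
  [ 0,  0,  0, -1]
x^4 + 4*x^3 + 6*x^2 + 4*x + 1

Expanding det(x·I − A) (e.g. by cofactor expansion or by noting that A is similar to its Jordan form J, which has the same characteristic polynomial as A) gives
  χ_A(x) = x^4 + 4*x^3 + 6*x^2 + 4*x + 1
which factors as (x + 1)^4. The eigenvalues (with algebraic multiplicities) are λ = -1 with multiplicity 4.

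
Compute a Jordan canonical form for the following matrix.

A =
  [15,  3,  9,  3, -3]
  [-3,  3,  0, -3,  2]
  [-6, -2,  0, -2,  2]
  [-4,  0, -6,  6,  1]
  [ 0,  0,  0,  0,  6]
J_3(6) ⊕ J_2(6)

The characteristic polynomial is
  det(x·I − A) = x^5 - 30*x^4 + 360*x^3 - 2160*x^2 + 6480*x - 7776 = (x - 6)^5

Eigenvalues and multiplicities (the geometric multiplicity of λ is n − rank(A − λI), which equals the number of Jordan blocks for λ):
  λ = 6: algebraic multiplicity = 5, geometric multiplicity = 2

Determining the block sizes for each eigenvalue:
  λ = 6: with am = 5 and gm = 2, the partition is not yet determined (e.g. several partitions of 5 into 2 parts exist). Let N = A − (6)·I. Computing rank(N^1) = 3, rank(N^2) = 1, rank(N^3) = 0; the number of blocks of size ≥ j is rank(N^{j−1}) − rank(N^j), giving [2, 2, 1]. So we have 1 block(s) of size 3, 1 block(s) of size 2 → block sizes [3, 2]

Assembling the blocks gives a Jordan form
J =
  [6, 1, 0, 0, 0]
  [0, 6, 1, 0, 0]
  [0, 0, 6, 0, 0]
  [0, 0, 0, 6, 1]
  [0, 0, 0, 0, 6]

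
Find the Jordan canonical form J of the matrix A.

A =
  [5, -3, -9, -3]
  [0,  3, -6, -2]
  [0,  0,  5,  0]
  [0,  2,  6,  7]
J_2(5) ⊕ J_1(5) ⊕ J_1(5)

The characteristic polynomial is
  det(x·I − A) = x^4 - 20*x^3 + 150*x^2 - 500*x + 625 = (x - 5)^4

Eigenvalues and multiplicities (the geometric multiplicity of λ is n − rank(A − λI), which equals the number of Jordan blocks for λ):
  λ = 5: algebraic multiplicity = 4, geometric multiplicity = 3

Determining the block sizes for each eigenvalue:
  λ = 5: 3 blocks summing to 4 forces exactly one block of size 2 and the rest size 1 → block sizes [2, 1, 1]

Assembling the blocks gives a Jordan form
J =
  [5, 1, 0, 0]
  [0, 5, 0, 0]
  [0, 0, 5, 0]
  [0, 0, 0, 5]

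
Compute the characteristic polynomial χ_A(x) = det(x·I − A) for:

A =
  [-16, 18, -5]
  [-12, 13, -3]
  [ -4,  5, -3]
x^3 + 6*x^2 + 12*x + 8

Expanding det(x·I − A) (e.g. by cofactor expansion or by noting that A is similar to its Jordan form J, which has the same characteristic polynomial as A) gives
  χ_A(x) = x^3 + 6*x^2 + 12*x + 8
which factors as (x + 2)^3. The eigenvalues (with algebraic multiplicities) are λ = -2 with multiplicity 3.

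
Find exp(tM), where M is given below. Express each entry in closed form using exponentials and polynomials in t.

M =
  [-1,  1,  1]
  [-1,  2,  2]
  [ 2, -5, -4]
e^{tM} =
  [t^2*exp(-t)/2 + exp(-t), -t^2*exp(-t) + t*exp(-t), -t^2*exp(-t)/2 + t*exp(-t)]
  [t^2*exp(-t)/2 - t*exp(-t), -t^2*exp(-t) + 3*t*exp(-t) + exp(-t), -t^2*exp(-t)/2 + 2*t*exp(-t)]
  [-t^2*exp(-t)/2 + 2*t*exp(-t), t^2*exp(-t) - 5*t*exp(-t), t^2*exp(-t)/2 - 3*t*exp(-t) + exp(-t)]

Strategy: write M = P · J · P⁻¹ where J is a Jordan canonical form, so e^{tM} = P · e^{tJ} · P⁻¹, and e^{tJ} can be computed block-by-block.

M has Jordan form
J =
  [-1,  1,  0]
  [ 0, -1,  1]
  [ 0,  0, -1]
(up to reordering of blocks).

Per-block formulas:
  For a 3×3 Jordan block J_3(-1): exp(t · J_3(-1)) = e^(-1t)·(I + t·N + (t^2/2)·N^2), where N is the 3×3 nilpotent shift.

After assembling e^{tJ} and conjugating by P, we get:

e^{tM} =
  [t^2*exp(-t)/2 + exp(-t), -t^2*exp(-t) + t*exp(-t), -t^2*exp(-t)/2 + t*exp(-t)]
  [t^2*exp(-t)/2 - t*exp(-t), -t^2*exp(-t) + 3*t*exp(-t) + exp(-t), -t^2*exp(-t)/2 + 2*t*exp(-t)]
  [-t^2*exp(-t)/2 + 2*t*exp(-t), t^2*exp(-t) - 5*t*exp(-t), t^2*exp(-t)/2 - 3*t*exp(-t) + exp(-t)]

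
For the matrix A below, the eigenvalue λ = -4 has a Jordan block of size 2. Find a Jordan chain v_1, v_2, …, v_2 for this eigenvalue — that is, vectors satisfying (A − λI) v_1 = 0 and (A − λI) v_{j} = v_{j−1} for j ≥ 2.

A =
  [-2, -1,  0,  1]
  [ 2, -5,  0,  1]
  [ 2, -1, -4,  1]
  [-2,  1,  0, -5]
A Jordan chain for λ = -4 of length 2:
v_1 = (2, 2, 2, -2)ᵀ
v_2 = (1, 0, 0, 0)ᵀ

Let N = A − (-4)·I. We want v_2 with N^2 v_2 = 0 but N^1 v_2 ≠ 0; then v_{j-1} := N · v_j for j = 2, …, 2.

Pick v_2 = (1, 0, 0, 0)ᵀ.
Then v_1 = N · v_2 = (2, 2, 2, -2)ᵀ.

Sanity check: (A − (-4)·I) v_1 = (0, 0, 0, 0)ᵀ = 0. ✓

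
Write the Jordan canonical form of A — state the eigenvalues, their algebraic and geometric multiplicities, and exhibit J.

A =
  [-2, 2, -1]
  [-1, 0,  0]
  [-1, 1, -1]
J_3(-1)

The characteristic polynomial is
  det(x·I − A) = x^3 + 3*x^2 + 3*x + 1 = (x + 1)^3

Eigenvalues and multiplicities (the geometric multiplicity of λ is n − rank(A − λI), which equals the number of Jordan blocks for λ):
  λ = -1: algebraic multiplicity = 3, geometric multiplicity = 1

Determining the block sizes for each eigenvalue:
  λ = -1: one block (gm = 1), so the single block has size am = 3 → block sizes [3]

Assembling the blocks gives a Jordan form
J =
  [-1,  1,  0]
  [ 0, -1,  1]
  [ 0,  0, -1]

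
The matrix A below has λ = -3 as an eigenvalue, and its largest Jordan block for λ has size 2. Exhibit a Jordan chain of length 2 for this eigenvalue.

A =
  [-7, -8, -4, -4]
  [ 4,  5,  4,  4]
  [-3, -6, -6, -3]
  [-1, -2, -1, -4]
A Jordan chain for λ = -3 of length 2:
v_1 = (-4, 4, -3, -1)ᵀ
v_2 = (1, 0, 0, 0)ᵀ

Let N = A − (-3)·I. We want v_2 with N^2 v_2 = 0 but N^1 v_2 ≠ 0; then v_{j-1} := N · v_j for j = 2, …, 2.

Pick v_2 = (1, 0, 0, 0)ᵀ.
Then v_1 = N · v_2 = (-4, 4, -3, -1)ᵀ.

Sanity check: (A − (-3)·I) v_1 = (0, 0, 0, 0)ᵀ = 0. ✓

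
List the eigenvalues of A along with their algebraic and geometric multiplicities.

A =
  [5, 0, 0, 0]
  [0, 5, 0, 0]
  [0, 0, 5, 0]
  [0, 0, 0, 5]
λ = 5: alg = 4, geom = 4

Step 1 — factor the characteristic polynomial to read off the algebraic multiplicities:
  χ_A(x) = (x - 5)^4

Step 2 — compute geometric multiplicities via the rank-nullity identity g(λ) = n − rank(A − λI):
  rank(A − (5)·I) = 0, so dim ker(A − (5)·I) = n − 0 = 4

Summary:
  λ = 5: algebraic multiplicity = 4, geometric multiplicity = 4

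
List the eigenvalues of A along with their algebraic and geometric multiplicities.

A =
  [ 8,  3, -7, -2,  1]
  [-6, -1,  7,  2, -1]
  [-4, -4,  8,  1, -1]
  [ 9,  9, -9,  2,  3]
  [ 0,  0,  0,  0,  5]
λ = 2: alg = 1, geom = 1; λ = 5: alg = 4, geom = 2

Step 1 — factor the characteristic polynomial to read off the algebraic multiplicities:
  χ_A(x) = (x - 5)^4*(x - 2)

Step 2 — compute geometric multiplicities via the rank-nullity identity g(λ) = n − rank(A − λI):
  rank(A − (2)·I) = 4, so dim ker(A − (2)·I) = n − 4 = 1
  rank(A − (5)·I) = 3, so dim ker(A − (5)·I) = n − 3 = 2

Summary:
  λ = 2: algebraic multiplicity = 1, geometric multiplicity = 1
  λ = 5: algebraic multiplicity = 4, geometric multiplicity = 2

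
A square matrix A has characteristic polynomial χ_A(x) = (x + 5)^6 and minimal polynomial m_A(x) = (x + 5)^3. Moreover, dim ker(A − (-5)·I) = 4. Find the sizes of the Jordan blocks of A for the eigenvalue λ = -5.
Block sizes for λ = -5: [3, 1, 1, 1]

Step 1 — from the characteristic polynomial, algebraic multiplicity of λ = -5 is 6. From dim ker(A − (-5)·I) = 4, there are exactly 4 Jordan blocks for λ = -5.
Step 2 — from the minimal polynomial, the factor (x + 5)^3 tells us the largest block for λ = -5 has size 3.
Step 3 — with total size 6, 4 blocks, and largest block 3, the block sizes (in nonincreasing order) are [3, 1, 1, 1].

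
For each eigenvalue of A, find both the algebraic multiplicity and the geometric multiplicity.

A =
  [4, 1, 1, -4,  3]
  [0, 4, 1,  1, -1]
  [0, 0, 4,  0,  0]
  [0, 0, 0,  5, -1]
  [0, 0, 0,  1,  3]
λ = 4: alg = 5, geom = 2

Step 1 — factor the characteristic polynomial to read off the algebraic multiplicities:
  χ_A(x) = (x - 4)^5

Step 2 — compute geometric multiplicities via the rank-nullity identity g(λ) = n − rank(A − λI):
  rank(A − (4)·I) = 3, so dim ker(A − (4)·I) = n − 3 = 2

Summary:
  λ = 4: algebraic multiplicity = 5, geometric multiplicity = 2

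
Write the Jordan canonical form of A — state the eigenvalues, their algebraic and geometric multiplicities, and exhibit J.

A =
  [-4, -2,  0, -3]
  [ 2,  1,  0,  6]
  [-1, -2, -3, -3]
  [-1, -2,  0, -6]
J_2(-3) ⊕ J_1(-3) ⊕ J_1(-3)

The characteristic polynomial is
  det(x·I − A) = x^4 + 12*x^3 + 54*x^2 + 108*x + 81 = (x + 3)^4

Eigenvalues and multiplicities (the geometric multiplicity of λ is n − rank(A − λI), which equals the number of Jordan blocks for λ):
  λ = -3: algebraic multiplicity = 4, geometric multiplicity = 3

Determining the block sizes for each eigenvalue:
  λ = -3: 3 blocks summing to 4 forces exactly one block of size 2 and the rest size 1 → block sizes [2, 1, 1]

Assembling the blocks gives a Jordan form
J =
  [-3,  1,  0,  0]
  [ 0, -3,  0,  0]
  [ 0,  0, -3,  0]
  [ 0,  0,  0, -3]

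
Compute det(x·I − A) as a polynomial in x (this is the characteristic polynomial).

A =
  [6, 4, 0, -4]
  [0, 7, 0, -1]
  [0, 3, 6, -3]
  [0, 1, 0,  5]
x^4 - 24*x^3 + 216*x^2 - 864*x + 1296

Expanding det(x·I − A) (e.g. by cofactor expansion or by noting that A is similar to its Jordan form J, which has the same characteristic polynomial as A) gives
  χ_A(x) = x^4 - 24*x^3 + 216*x^2 - 864*x + 1296
which factors as (x - 6)^4. The eigenvalues (with algebraic multiplicities) are λ = 6 with multiplicity 4.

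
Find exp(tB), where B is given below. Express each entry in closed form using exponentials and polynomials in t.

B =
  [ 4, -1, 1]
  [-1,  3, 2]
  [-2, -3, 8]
e^{tB} =
  [-t*exp(5*t) + exp(5*t), -t*exp(5*t), t*exp(5*t)]
  [-t^2*exp(5*t)/2 - t*exp(5*t), -t^2*exp(5*t)/2 - 2*t*exp(5*t) + exp(5*t), t^2*exp(5*t)/2 + 2*t*exp(5*t)]
  [-t^2*exp(5*t)/2 - 2*t*exp(5*t), -t^2*exp(5*t)/2 - 3*t*exp(5*t), t^2*exp(5*t)/2 + 3*t*exp(5*t) + exp(5*t)]

Strategy: write B = P · J · P⁻¹ where J is a Jordan canonical form, so e^{tB} = P · e^{tJ} · P⁻¹, and e^{tJ} can be computed block-by-block.

B has Jordan form
J =
  [5, 1, 0]
  [0, 5, 1]
  [0, 0, 5]
(up to reordering of blocks).

Per-block formulas:
  For a 3×3 Jordan block J_3(5): exp(t · J_3(5)) = e^(5t)·(I + t·N + (t^2/2)·N^2), where N is the 3×3 nilpotent shift.

After assembling e^{tJ} and conjugating by P, we get:

e^{tB} =
  [-t*exp(5*t) + exp(5*t), -t*exp(5*t), t*exp(5*t)]
  [-t^2*exp(5*t)/2 - t*exp(5*t), -t^2*exp(5*t)/2 - 2*t*exp(5*t) + exp(5*t), t^2*exp(5*t)/2 + 2*t*exp(5*t)]
  [-t^2*exp(5*t)/2 - 2*t*exp(5*t), -t^2*exp(5*t)/2 - 3*t*exp(5*t), t^2*exp(5*t)/2 + 3*t*exp(5*t) + exp(5*t)]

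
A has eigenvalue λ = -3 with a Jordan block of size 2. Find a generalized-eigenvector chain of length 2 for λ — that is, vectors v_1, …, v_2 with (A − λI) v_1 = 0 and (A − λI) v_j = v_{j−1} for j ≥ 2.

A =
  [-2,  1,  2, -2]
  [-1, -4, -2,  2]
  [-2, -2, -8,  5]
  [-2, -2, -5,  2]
A Jordan chain for λ = -3 of length 2:
v_1 = (1, -1, -2, -2)ᵀ
v_2 = (1, 0, 0, 0)ᵀ

Let N = A − (-3)·I. We want v_2 with N^2 v_2 = 0 but N^1 v_2 ≠ 0; then v_{j-1} := N · v_j for j = 2, …, 2.

Pick v_2 = (1, 0, 0, 0)ᵀ.
Then v_1 = N · v_2 = (1, -1, -2, -2)ᵀ.

Sanity check: (A − (-3)·I) v_1 = (0, 0, 0, 0)ᵀ = 0. ✓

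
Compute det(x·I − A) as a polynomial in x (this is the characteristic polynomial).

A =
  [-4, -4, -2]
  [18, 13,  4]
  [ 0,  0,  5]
x^3 - 14*x^2 + 65*x - 100

Expanding det(x·I − A) (e.g. by cofactor expansion or by noting that A is similar to its Jordan form J, which has the same characteristic polynomial as A) gives
  χ_A(x) = x^3 - 14*x^2 + 65*x - 100
which factors as (x - 5)^2*(x - 4). The eigenvalues (with algebraic multiplicities) are λ = 4 with multiplicity 1, λ = 5 with multiplicity 2.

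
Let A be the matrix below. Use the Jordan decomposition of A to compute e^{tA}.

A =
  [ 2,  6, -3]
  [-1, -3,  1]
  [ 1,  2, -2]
e^{tA} =
  [3*t*exp(-t) + exp(-t), 6*t*exp(-t), -3*t*exp(-t)]
  [-t*exp(-t), -2*t*exp(-t) + exp(-t), t*exp(-t)]
  [t*exp(-t), 2*t*exp(-t), -t*exp(-t) + exp(-t)]

Strategy: write A = P · J · P⁻¹ where J is a Jordan canonical form, so e^{tA} = P · e^{tJ} · P⁻¹, and e^{tJ} can be computed block-by-block.

A has Jordan form
J =
  [-1,  1,  0]
  [ 0, -1,  0]
  [ 0,  0, -1]
(up to reordering of blocks).

Per-block formulas:
  For a 1×1 block at λ = -1: exp(t · [-1]) = [e^(-1t)].
  For a 2×2 Jordan block J_2(-1): exp(t · J_2(-1)) = e^(-1t)·(I + t·N), where N is the 2×2 nilpotent shift.

After assembling e^{tJ} and conjugating by P, we get:

e^{tA} =
  [3*t*exp(-t) + exp(-t), 6*t*exp(-t), -3*t*exp(-t)]
  [-t*exp(-t), -2*t*exp(-t) + exp(-t), t*exp(-t)]
  [t*exp(-t), 2*t*exp(-t), -t*exp(-t) + exp(-t)]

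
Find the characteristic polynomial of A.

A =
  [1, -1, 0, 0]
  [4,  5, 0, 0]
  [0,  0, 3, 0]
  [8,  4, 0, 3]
x^4 - 12*x^3 + 54*x^2 - 108*x + 81

Expanding det(x·I − A) (e.g. by cofactor expansion or by noting that A is similar to its Jordan form J, which has the same characteristic polynomial as A) gives
  χ_A(x) = x^4 - 12*x^3 + 54*x^2 - 108*x + 81
which factors as (x - 3)^4. The eigenvalues (with algebraic multiplicities) are λ = 3 with multiplicity 4.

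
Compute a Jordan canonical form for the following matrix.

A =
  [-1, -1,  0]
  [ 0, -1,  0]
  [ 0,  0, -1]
J_2(-1) ⊕ J_1(-1)

The characteristic polynomial is
  det(x·I − A) = x^3 + 3*x^2 + 3*x + 1 = (x + 1)^3

Eigenvalues and multiplicities (the geometric multiplicity of λ is n − rank(A − λI), which equals the number of Jordan blocks for λ):
  λ = -1: algebraic multiplicity = 3, geometric multiplicity = 2

Determining the block sizes for each eigenvalue:
  λ = -1: 2 blocks summing to 3 forces exactly one block of size 2 and the rest size 1 → block sizes [2, 1]

Assembling the blocks gives a Jordan form
J =
  [-1,  1,  0]
  [ 0, -1,  0]
  [ 0,  0, -1]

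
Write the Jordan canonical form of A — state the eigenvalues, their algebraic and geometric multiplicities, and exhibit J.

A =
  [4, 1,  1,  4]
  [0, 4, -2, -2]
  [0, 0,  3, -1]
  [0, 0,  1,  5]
J_3(4) ⊕ J_1(4)

The characteristic polynomial is
  det(x·I − A) = x^4 - 16*x^3 + 96*x^2 - 256*x + 256 = (x - 4)^4

Eigenvalues and multiplicities (the geometric multiplicity of λ is n − rank(A − λI), which equals the number of Jordan blocks for λ):
  λ = 4: algebraic multiplicity = 4, geometric multiplicity = 2

Determining the block sizes for each eigenvalue:
  λ = 4: with am = 4 and gm = 2, the partition is not yet determined (e.g. several partitions of 4 into 2 parts exist). Let N = A − (4)·I. Computing rank(N^1) = 2, rank(N^2) = 1, rank(N^3) = 0; the number of blocks of size ≥ j is rank(N^{j−1}) − rank(N^j), giving [2, 1, 1]. So we have 1 block(s) of size 3, 1 block(s) of size 1 → block sizes [3, 1]

Assembling the blocks gives a Jordan form
J =
  [4, 1, 0, 0]
  [0, 4, 1, 0]
  [0, 0, 4, 0]
  [0, 0, 0, 4]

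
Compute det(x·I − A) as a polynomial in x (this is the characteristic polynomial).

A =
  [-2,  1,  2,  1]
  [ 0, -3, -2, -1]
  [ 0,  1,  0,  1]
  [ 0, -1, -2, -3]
x^4 + 8*x^3 + 24*x^2 + 32*x + 16

Expanding det(x·I − A) (e.g. by cofactor expansion or by noting that A is similar to its Jordan form J, which has the same characteristic polynomial as A) gives
  χ_A(x) = x^4 + 8*x^3 + 24*x^2 + 32*x + 16
which factors as (x + 2)^4. The eigenvalues (with algebraic multiplicities) are λ = -2 with multiplicity 4.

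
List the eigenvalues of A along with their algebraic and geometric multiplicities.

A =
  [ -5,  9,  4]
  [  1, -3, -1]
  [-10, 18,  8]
λ = 0: alg = 3, geom = 1

Step 1 — factor the characteristic polynomial to read off the algebraic multiplicities:
  χ_A(x) = x^3

Step 2 — compute geometric multiplicities via the rank-nullity identity g(λ) = n − rank(A − λI):
  rank(A − (0)·I) = 2, so dim ker(A − (0)·I) = n − 2 = 1

Summary:
  λ = 0: algebraic multiplicity = 3, geometric multiplicity = 1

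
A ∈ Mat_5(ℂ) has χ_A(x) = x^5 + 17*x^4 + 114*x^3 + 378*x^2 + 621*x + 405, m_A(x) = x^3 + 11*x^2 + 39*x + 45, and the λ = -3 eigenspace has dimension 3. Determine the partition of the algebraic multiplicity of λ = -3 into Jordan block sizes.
Block sizes for λ = -3: [2, 1, 1]

Step 1 — from the characteristic polynomial, algebraic multiplicity of λ = -3 is 4. From dim ker(A − (-3)·I) = 3, there are exactly 3 Jordan blocks for λ = -3.
Step 2 — from the minimal polynomial, the factor (x + 3)^2 tells us the largest block for λ = -3 has size 2.
Step 3 — with total size 4, 3 blocks, and largest block 2, the block sizes (in nonincreasing order) are [2, 1, 1].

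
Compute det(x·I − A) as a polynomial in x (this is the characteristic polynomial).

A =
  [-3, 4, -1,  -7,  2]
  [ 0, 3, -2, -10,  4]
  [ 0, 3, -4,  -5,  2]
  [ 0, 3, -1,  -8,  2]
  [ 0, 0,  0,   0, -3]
x^5 + 15*x^4 + 90*x^3 + 270*x^2 + 405*x + 243

Expanding det(x·I − A) (e.g. by cofactor expansion or by noting that A is similar to its Jordan form J, which has the same characteristic polynomial as A) gives
  χ_A(x) = x^5 + 15*x^4 + 90*x^3 + 270*x^2 + 405*x + 243
which factors as (x + 3)^5. The eigenvalues (with algebraic multiplicities) are λ = -3 with multiplicity 5.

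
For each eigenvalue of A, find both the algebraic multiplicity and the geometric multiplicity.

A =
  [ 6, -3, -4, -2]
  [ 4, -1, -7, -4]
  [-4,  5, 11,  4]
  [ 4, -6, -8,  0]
λ = 4: alg = 4, geom = 2

Step 1 — factor the characteristic polynomial to read off the algebraic multiplicities:
  χ_A(x) = (x - 4)^4

Step 2 — compute geometric multiplicities via the rank-nullity identity g(λ) = n − rank(A − λI):
  rank(A − (4)·I) = 2, so dim ker(A − (4)·I) = n − 2 = 2

Summary:
  λ = 4: algebraic multiplicity = 4, geometric multiplicity = 2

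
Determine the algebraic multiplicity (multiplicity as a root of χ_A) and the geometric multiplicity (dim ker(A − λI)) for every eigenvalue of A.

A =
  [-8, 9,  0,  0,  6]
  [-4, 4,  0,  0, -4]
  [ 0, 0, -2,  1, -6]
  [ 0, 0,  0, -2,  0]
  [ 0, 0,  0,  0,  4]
λ = -2: alg = 4, geom = 2; λ = 4: alg = 1, geom = 1

Step 1 — factor the characteristic polynomial to read off the algebraic multiplicities:
  χ_A(x) = (x - 4)*(x + 2)^4

Step 2 — compute geometric multiplicities via the rank-nullity identity g(λ) = n − rank(A − λI):
  rank(A − (-2)·I) = 3, so dim ker(A − (-2)·I) = n − 3 = 2
  rank(A − (4)·I) = 4, so dim ker(A − (4)·I) = n − 4 = 1

Summary:
  λ = -2: algebraic multiplicity = 4, geometric multiplicity = 2
  λ = 4: algebraic multiplicity = 1, geometric multiplicity = 1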